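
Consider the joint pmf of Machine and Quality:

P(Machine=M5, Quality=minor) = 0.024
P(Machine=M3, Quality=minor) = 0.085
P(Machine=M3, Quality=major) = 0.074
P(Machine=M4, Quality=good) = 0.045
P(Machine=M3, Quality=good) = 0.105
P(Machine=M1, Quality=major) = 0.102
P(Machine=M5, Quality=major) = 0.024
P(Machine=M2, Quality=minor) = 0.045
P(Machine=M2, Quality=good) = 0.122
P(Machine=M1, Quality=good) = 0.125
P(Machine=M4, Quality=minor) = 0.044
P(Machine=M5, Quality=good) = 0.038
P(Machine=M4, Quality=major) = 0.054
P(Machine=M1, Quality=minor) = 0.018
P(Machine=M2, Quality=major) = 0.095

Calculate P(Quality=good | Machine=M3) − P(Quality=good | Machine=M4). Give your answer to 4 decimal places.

P(Machine=M3) = 0.105 + 0.085 + 0.074 = 0.264; P(Quality=good | Machine=M3) = 0.105/0.264 = 0.39773.
P(Machine=M4) = 0.045 + 0.044 + 0.054 = 0.143; P(Quality=good | Machine=M4) = 0.045/0.143 = 0.31469.
Difference = 0.0830.

0.0830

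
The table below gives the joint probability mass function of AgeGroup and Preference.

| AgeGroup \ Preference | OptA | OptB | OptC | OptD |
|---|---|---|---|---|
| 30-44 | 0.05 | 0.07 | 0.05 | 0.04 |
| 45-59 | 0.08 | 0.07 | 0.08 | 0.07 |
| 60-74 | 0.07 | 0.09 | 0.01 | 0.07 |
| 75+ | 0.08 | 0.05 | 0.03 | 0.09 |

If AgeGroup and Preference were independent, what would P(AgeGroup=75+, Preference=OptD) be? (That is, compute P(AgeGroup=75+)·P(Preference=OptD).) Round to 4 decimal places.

P(AgeGroup=75+) = 0.08 + 0.05 + 0.03 + 0.09 = 0.25.
P(Preference=OptD) = 0.04 + 0.07 + 0.07 + 0.09 = 0.27.
Product: 0.25 × 0.27 = 0.0675.

0.0675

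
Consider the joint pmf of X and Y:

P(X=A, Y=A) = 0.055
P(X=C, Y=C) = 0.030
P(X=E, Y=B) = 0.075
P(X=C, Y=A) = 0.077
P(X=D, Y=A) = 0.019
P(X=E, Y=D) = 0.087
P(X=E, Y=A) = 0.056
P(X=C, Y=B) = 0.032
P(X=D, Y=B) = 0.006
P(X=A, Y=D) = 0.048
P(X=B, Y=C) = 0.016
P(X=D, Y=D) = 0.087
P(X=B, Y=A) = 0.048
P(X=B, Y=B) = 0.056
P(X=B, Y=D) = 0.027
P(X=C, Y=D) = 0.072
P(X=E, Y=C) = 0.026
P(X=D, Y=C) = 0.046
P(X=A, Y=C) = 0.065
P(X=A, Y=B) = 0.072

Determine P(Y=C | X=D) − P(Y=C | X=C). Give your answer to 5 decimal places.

0.14896

P(X=D) = 0.019 + 0.006 + 0.046 + 0.087 = 0.158; P(Y=C | X=D) = 0.046/0.158 = 0.291139.
P(X=C) = 0.077 + 0.032 + 0.030 + 0.072 = 0.211; P(Y=C | X=C) = 0.030/0.211 = 0.142180.
Difference = 0.14896.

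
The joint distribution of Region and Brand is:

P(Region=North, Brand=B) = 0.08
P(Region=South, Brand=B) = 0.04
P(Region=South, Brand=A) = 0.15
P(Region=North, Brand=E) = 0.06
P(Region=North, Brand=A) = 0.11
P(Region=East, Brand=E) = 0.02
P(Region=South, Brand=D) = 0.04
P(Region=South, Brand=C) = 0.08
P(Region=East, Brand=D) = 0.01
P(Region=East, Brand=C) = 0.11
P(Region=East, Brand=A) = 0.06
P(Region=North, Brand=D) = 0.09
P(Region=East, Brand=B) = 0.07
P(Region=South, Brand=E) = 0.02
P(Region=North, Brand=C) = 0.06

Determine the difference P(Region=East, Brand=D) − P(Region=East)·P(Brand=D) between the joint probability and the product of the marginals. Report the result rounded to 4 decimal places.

-0.0278

P(Region=East) = 0.06 + 0.07 + 0.11 + 0.01 + 0.02 = 0.27.
P(Brand=D) = 0.09 + 0.04 + 0.01 = 0.14.
P(Region=East, Brand=D) − P(Region=East)P(Brand=D) = 0.01 − 0.27×0.14 = -0.0278.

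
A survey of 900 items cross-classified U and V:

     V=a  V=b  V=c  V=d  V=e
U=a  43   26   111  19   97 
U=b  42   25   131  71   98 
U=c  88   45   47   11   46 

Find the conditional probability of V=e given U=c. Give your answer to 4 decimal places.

0.1941

Total with U=c: 88 + 45 + 47 + 11 + 46 = 237.
P(V=e | U=c) = 46/237 = 0.1941.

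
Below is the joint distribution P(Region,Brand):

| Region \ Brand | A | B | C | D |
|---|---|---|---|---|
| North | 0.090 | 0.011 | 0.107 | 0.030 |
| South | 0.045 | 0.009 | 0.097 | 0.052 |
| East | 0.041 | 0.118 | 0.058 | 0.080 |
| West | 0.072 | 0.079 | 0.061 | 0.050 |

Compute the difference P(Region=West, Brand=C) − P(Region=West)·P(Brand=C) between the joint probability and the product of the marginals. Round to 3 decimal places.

-0.024

P(Region=West) = 0.072 + 0.079 + 0.061 + 0.050 = 0.262.
P(Brand=C) = 0.107 + 0.097 + 0.058 + 0.061 = 0.323.
P(Region=West, Brand=C) − P(Region=West)P(Brand=C) = 0.061 − 0.262×0.323 = -0.024.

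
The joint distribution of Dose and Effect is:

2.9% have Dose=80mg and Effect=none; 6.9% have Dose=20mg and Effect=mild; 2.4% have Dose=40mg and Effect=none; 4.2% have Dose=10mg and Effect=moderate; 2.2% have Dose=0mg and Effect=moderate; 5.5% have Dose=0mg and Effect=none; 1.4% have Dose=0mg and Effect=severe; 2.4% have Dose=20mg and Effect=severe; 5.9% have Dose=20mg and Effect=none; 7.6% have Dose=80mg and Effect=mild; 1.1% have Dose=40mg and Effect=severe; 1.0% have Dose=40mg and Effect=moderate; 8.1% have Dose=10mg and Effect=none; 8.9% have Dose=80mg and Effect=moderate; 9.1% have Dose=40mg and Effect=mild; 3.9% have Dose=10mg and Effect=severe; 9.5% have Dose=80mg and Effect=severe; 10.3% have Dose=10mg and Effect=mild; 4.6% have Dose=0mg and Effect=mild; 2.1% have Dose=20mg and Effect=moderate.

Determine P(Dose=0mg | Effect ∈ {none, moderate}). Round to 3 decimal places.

0.178

P(Effect=none) = 0.055 + 0.081 + 0.059 + 0.024 + 0.029 = 0.248.
P(Effect=moderate) = 0.022 + 0.042 + 0.021 + 0.010 + 0.089 = 0.184.
P(Effect ∈ {none, moderate}) = 0.248 + 0.184 = 0.432; P(Dose=0mg, Effect ∈ {none, moderate}) = 0.055 + 0.022 = 0.077.
P(Dose=0mg | Effect ∈ {none, moderate}) = 0.077/0.432 = 0.178.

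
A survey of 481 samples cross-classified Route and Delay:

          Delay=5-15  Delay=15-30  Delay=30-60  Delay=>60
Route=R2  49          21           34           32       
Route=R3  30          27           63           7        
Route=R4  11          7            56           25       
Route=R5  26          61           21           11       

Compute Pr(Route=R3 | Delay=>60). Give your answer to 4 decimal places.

Total with Delay=>60: 32 + 7 + 25 + 11 = 75.
P(Route=R3 | Delay=>60) = 7/75 = 0.0933.

0.0933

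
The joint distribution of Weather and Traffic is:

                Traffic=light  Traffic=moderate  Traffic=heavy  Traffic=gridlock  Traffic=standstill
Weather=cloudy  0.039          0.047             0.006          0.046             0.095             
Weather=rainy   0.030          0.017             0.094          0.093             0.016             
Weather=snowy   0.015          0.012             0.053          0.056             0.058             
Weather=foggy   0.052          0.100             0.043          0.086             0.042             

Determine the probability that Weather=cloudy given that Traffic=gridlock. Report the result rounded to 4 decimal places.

P(Traffic=gridlock) = 0.046 + 0.093 + 0.056 + 0.086 = 0.281.
P(Weather=cloudy | Traffic=gridlock) = 0.046/0.281 = 0.1637.

0.1637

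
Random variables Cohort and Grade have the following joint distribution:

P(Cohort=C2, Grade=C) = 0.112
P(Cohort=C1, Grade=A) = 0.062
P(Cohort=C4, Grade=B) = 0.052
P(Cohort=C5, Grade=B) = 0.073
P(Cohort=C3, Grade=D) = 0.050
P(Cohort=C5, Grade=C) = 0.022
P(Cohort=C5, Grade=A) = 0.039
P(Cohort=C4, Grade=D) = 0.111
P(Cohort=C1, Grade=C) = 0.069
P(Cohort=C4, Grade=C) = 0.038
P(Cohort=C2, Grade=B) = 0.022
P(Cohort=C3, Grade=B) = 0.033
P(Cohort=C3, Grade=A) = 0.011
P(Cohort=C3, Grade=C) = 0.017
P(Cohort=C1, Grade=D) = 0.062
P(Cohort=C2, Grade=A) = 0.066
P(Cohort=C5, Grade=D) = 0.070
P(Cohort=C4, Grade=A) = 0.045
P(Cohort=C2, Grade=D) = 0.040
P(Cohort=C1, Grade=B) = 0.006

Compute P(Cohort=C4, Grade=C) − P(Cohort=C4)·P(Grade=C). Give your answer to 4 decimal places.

-0.0255

P(Cohort=C4) = 0.045 + 0.052 + 0.038 + 0.111 = 0.246.
P(Grade=C) = 0.069 + 0.112 + 0.017 + 0.038 + 0.022 = 0.258.
P(Cohort=C4, Grade=C) − P(Cohort=C4)P(Grade=C) = 0.038 − 0.246×0.258 = -0.0255.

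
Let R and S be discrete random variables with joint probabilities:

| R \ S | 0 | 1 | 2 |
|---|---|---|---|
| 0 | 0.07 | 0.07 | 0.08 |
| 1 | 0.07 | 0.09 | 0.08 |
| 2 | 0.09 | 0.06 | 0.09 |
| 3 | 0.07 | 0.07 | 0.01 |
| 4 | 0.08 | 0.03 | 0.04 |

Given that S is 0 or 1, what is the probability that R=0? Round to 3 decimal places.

0.200

P(S=0) = 0.07 + 0.07 + 0.09 + 0.07 + 0.08 = 0.38.
P(S=1) = 0.07 + 0.09 + 0.06 + 0.07 + 0.03 = 0.32.
P(S ∈ {0, 1}) = 0.38 + 0.32 = 0.70; P(R=0, S ∈ {0, 1}) = 0.07 + 0.07 = 0.14.
P(R=0 | S ∈ {0, 1}) = 0.14/0.70 = 0.200.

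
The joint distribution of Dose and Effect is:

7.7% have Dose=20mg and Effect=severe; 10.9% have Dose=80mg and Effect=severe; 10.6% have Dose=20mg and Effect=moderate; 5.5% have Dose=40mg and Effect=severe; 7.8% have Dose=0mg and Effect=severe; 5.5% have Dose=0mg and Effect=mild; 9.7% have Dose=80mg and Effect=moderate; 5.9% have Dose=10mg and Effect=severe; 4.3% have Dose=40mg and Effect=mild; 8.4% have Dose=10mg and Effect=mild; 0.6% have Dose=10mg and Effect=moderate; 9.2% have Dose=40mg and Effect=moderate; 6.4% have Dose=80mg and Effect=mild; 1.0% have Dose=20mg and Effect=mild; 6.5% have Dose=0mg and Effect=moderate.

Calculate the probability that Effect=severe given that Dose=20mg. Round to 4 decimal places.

P(Dose=20mg) = 0.010 + 0.106 + 0.077 = 0.193.
P(Effect=severe | Dose=20mg) = 0.077/0.193 = 0.3990.

0.3990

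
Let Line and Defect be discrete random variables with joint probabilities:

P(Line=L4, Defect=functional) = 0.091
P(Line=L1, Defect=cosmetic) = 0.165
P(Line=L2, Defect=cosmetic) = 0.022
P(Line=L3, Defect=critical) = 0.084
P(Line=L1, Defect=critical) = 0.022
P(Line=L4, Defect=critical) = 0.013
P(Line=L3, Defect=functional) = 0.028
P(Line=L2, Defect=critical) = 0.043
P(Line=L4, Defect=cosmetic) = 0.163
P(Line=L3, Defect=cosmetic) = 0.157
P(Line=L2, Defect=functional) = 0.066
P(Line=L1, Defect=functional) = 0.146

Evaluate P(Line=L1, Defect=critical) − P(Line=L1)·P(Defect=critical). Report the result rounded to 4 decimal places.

P(Line=L1) = 0.165 + 0.146 + 0.022 = 0.333.
P(Defect=critical) = 0.022 + 0.043 + 0.084 + 0.013 = 0.162.
P(Line=L1, Defect=critical) − P(Line=L1)P(Defect=critical) = 0.022 − 0.333×0.162 = -0.0319.

-0.0319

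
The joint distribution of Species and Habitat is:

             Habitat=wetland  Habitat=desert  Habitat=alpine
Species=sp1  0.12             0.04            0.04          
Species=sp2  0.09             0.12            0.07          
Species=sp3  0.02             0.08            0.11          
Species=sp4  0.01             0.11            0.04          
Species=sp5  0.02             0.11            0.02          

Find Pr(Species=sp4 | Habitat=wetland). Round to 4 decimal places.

0.0385

P(Habitat=wetland) = 0.12 + 0.09 + 0.02 + 0.01 + 0.02 = 0.26.
P(Species=sp4 | Habitat=wetland) = 0.01/0.26 = 0.0385.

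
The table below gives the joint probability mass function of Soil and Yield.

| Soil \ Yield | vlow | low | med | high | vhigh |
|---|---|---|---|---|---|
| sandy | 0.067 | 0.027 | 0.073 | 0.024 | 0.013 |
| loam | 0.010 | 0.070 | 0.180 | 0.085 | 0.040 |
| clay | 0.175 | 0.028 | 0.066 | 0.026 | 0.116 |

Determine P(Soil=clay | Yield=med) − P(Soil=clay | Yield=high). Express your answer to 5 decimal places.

0.01430

P(Yield=med) = 0.073 + 0.180 + 0.066 = 0.319; P(Soil=clay | Yield=med) = 0.066/0.319 = 0.206897.
P(Yield=high) = 0.024 + 0.085 + 0.026 = 0.135; P(Soil=clay | Yield=high) = 0.026/0.135 = 0.192593.
Difference = 0.01430.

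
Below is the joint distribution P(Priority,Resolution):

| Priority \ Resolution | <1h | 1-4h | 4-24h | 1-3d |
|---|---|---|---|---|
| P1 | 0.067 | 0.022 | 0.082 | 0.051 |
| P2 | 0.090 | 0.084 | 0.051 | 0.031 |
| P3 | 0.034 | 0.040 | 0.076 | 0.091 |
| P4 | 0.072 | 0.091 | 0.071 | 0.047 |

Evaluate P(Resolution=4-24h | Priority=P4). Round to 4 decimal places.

P(Priority=P4) = 0.072 + 0.091 + 0.071 + 0.047 = 0.281.
P(Resolution=4-24h | Priority=P4) = 0.071/0.281 = 0.2527.

0.2527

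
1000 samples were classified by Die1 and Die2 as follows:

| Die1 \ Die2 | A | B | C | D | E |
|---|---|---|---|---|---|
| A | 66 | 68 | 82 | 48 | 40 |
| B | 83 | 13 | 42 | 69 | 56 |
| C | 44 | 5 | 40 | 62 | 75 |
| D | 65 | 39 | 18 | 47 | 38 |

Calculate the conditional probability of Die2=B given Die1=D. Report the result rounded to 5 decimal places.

0.18841

Total with Die1=D: 65 + 39 + 18 + 47 + 38 = 207.
P(Die2=B | Die1=D) = 39/207 = 0.18841.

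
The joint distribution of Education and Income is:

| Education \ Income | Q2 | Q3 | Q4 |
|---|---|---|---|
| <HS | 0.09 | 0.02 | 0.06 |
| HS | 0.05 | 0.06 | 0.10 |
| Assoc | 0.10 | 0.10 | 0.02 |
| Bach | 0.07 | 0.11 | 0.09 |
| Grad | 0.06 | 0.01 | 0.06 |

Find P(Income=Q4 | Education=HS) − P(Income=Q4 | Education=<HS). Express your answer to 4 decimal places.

P(Education=HS) = 0.05 + 0.06 + 0.10 = 0.21; P(Income=Q4 | Education=HS) = 0.10/0.21 = 0.47619.
P(Education=<HS) = 0.09 + 0.02 + 0.06 = 0.17; P(Income=Q4 | Education=<HS) = 0.06/0.17 = 0.35294.
Difference = 0.1232.

0.1232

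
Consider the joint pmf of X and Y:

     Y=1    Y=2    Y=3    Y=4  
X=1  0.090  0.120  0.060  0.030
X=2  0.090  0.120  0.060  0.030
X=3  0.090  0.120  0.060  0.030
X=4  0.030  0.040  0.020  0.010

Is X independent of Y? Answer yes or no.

yes

Every cell satisfies P(X,Y) = P(X)·P(Y). For instance P(X=1) = 0.300, P(Y=2) = 0.400, and 0.300×0.400 = 0.120 matches the joint entry. So X and Y are independent.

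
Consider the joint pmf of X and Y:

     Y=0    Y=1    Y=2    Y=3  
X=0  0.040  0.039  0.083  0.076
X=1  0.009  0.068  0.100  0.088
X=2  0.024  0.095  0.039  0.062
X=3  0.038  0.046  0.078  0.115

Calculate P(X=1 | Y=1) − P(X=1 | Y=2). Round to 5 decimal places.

-0.05914

P(Y=1) = 0.039 + 0.068 + 0.095 + 0.046 = 0.248; P(X=1 | Y=1) = 0.068/0.248 = 0.274194.
P(Y=2) = 0.083 + 0.100 + 0.039 + 0.078 = 0.300; P(X=1 | Y=2) = 0.100/0.300 = 0.333333.
Difference = -0.05914.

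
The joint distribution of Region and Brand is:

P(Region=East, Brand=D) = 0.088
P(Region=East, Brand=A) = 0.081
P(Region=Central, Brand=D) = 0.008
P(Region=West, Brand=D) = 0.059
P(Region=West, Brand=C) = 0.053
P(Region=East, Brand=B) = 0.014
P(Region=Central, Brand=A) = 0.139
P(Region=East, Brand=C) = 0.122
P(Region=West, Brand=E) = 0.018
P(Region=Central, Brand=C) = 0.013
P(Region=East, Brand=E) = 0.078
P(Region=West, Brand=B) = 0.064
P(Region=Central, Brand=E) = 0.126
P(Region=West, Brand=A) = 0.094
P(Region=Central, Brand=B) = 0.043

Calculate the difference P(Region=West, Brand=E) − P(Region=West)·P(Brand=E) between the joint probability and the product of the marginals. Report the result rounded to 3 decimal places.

-0.046

P(Region=West) = 0.094 + 0.064 + 0.053 + 0.059 + 0.018 = 0.288.
P(Brand=E) = 0.078 + 0.018 + 0.126 = 0.222.
P(Region=West, Brand=E) − P(Region=West)P(Brand=E) = 0.018 − 0.288×0.222 = -0.046.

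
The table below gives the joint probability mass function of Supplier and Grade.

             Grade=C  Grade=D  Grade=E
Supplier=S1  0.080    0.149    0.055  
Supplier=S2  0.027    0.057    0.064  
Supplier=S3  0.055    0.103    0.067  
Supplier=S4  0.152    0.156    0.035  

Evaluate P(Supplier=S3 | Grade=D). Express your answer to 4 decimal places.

0.2215

P(Grade=D) = 0.149 + 0.057 + 0.103 + 0.156 = 0.465.
P(Supplier=S3 | Grade=D) = 0.103/0.465 = 0.2215.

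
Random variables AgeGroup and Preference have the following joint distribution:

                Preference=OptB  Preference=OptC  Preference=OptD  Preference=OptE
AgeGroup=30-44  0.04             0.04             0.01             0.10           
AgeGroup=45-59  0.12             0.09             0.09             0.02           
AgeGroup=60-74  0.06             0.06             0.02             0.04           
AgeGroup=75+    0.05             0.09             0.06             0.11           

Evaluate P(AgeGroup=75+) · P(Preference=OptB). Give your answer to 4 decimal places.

P(AgeGroup=75+) = 0.05 + 0.09 + 0.06 + 0.11 = 0.31.
P(Preference=OptB) = 0.04 + 0.12 + 0.06 + 0.05 = 0.27.
Product: 0.31 × 0.27 = 0.0837.

0.0837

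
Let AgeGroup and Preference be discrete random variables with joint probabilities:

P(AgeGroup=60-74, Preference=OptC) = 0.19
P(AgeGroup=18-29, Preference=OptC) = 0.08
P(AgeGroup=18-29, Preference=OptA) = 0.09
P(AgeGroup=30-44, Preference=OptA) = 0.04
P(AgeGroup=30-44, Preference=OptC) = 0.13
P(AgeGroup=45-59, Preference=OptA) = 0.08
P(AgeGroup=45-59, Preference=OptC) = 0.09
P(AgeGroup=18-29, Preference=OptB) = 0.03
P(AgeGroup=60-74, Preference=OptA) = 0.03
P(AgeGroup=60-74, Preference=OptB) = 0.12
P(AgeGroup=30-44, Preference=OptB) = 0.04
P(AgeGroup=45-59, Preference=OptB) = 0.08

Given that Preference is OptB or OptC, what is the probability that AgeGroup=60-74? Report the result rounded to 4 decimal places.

0.4079

P(Preference=OptB) = 0.03 + 0.04 + 0.08 + 0.12 = 0.27.
P(Preference=OptC) = 0.08 + 0.13 + 0.09 + 0.19 = 0.49.
P(Preference ∈ {OptB, OptC}) = 0.27 + 0.49 = 0.76; P(AgeGroup=60-74, Preference ∈ {OptB, OptC}) = 0.12 + 0.19 = 0.31.
P(AgeGroup=60-74 | Preference ∈ {OptB, OptC}) = 0.31/0.76 = 0.4079.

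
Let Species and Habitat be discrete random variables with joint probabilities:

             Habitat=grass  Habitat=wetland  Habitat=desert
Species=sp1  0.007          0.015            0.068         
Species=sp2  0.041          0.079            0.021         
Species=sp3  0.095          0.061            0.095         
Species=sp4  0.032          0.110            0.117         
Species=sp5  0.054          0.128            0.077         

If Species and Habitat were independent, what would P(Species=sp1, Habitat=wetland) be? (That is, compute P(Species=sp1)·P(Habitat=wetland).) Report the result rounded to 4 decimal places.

P(Species=sp1) = 0.007 + 0.015 + 0.068 = 0.090.
P(Habitat=wetland) = 0.015 + 0.079 + 0.061 + 0.110 + 0.128 = 0.393.
Product: 0.090 × 0.393 = 0.0354.

0.0354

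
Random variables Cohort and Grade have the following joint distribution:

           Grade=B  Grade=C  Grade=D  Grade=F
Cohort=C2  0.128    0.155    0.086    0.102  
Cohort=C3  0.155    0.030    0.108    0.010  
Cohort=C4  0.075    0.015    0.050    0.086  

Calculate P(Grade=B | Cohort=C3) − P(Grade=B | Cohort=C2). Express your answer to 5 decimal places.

0.23979

P(Cohort=C3) = 0.155 + 0.030 + 0.108 + 0.010 = 0.303; P(Grade=B | Cohort=C3) = 0.155/0.303 = 0.511551.
P(Cohort=C2) = 0.128 + 0.155 + 0.086 + 0.102 = 0.471; P(Grade=B | Cohort=C2) = 0.128/0.471 = 0.271762.
Difference = 0.23979.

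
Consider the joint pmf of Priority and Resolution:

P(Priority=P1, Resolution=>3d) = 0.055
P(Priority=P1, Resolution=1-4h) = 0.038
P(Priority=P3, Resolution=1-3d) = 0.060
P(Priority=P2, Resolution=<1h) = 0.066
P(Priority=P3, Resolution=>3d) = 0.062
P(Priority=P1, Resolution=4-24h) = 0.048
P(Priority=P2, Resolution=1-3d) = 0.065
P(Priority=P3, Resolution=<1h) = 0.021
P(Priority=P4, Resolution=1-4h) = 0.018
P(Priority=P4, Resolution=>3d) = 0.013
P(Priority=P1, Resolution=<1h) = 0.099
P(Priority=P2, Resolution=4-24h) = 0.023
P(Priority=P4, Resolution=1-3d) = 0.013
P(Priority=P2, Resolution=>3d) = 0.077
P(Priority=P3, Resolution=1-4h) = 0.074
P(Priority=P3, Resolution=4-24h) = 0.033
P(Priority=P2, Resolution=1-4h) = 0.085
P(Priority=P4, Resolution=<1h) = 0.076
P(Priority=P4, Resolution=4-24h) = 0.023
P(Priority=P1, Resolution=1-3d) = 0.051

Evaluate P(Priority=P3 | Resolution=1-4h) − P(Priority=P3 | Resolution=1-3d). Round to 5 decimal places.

P(Resolution=1-4h) = 0.038 + 0.085 + 0.074 + 0.018 = 0.215; P(Priority=P3 | Resolution=1-4h) = 0.074/0.215 = 0.344186.
P(Resolution=1-3d) = 0.051 + 0.065 + 0.060 + 0.013 = 0.189; P(Priority=P3 | Resolution=1-3d) = 0.060/0.189 = 0.317460.
Difference = 0.02673.

0.02673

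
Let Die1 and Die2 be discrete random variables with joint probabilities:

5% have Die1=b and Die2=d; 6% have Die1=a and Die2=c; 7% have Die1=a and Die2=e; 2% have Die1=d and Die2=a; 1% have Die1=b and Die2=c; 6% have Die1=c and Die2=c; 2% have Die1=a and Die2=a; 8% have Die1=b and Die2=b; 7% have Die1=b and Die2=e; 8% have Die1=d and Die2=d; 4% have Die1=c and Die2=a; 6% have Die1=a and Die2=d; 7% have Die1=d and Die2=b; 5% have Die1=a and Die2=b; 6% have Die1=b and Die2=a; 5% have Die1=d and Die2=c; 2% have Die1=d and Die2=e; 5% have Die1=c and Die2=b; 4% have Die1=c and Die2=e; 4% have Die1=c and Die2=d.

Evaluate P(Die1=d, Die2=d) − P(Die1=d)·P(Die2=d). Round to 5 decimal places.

0.02480

P(Die1=d) = 0.02 + 0.07 + 0.05 + 0.08 + 0.02 = 0.24.
P(Die2=d) = 0.06 + 0.05 + 0.04 + 0.08 = 0.23.
P(Die1=d, Die2=d) − P(Die1=d)P(Die2=d) = 0.08 − 0.24×0.23 = 0.02480.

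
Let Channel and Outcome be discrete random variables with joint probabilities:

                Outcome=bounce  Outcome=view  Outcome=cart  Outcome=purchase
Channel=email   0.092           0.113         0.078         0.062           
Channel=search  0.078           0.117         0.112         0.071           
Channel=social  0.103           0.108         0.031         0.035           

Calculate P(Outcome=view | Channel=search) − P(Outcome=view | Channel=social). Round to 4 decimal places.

-0.0804

P(Channel=search) = 0.078 + 0.117 + 0.112 + 0.071 = 0.378; P(Outcome=view | Channel=search) = 0.117/0.378 = 0.30952.
P(Channel=social) = 0.103 + 0.108 + 0.031 + 0.035 = 0.277; P(Outcome=view | Channel=social) = 0.108/0.277 = 0.38989.
Difference = -0.0804.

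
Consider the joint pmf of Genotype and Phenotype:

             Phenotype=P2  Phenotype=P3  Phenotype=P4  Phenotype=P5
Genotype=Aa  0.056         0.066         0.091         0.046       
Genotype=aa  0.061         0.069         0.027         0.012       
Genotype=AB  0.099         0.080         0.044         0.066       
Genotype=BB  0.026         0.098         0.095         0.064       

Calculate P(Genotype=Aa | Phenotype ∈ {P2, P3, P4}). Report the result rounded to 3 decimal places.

P(Phenotype=P2) = 0.056 + 0.061 + 0.099 + 0.026 = 0.242.
P(Phenotype=P3) = 0.066 + 0.069 + 0.080 + 0.098 = 0.313.
P(Phenotype=P4) = 0.091 + 0.027 + 0.044 + 0.095 = 0.257.
P(Phenotype ∈ {P2, P3, P4}) = 0.242 + 0.313 + 0.257 = 0.812; P(Genotype=Aa, Phenotype ∈ {P2, P3, P4}) = 0.056 + 0.066 + 0.091 = 0.213.
P(Genotype=Aa | Phenotype ∈ {P2, P3, P4}) = 0.213/0.812 = 0.262.

0.262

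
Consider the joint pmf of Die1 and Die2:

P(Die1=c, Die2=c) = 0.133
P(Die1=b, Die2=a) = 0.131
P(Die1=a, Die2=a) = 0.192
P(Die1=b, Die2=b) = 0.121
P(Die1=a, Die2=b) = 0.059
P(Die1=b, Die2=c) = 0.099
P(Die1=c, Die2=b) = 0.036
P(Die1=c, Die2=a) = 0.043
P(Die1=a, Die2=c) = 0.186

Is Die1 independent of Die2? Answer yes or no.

no

P(Die1=b) = 0.351 and P(Die2=c) = 0.418, so their product is 0.14672, but P(Die1=b, Die2=c) = 0.099. Since these differ, Die1 and Die2 are not independent.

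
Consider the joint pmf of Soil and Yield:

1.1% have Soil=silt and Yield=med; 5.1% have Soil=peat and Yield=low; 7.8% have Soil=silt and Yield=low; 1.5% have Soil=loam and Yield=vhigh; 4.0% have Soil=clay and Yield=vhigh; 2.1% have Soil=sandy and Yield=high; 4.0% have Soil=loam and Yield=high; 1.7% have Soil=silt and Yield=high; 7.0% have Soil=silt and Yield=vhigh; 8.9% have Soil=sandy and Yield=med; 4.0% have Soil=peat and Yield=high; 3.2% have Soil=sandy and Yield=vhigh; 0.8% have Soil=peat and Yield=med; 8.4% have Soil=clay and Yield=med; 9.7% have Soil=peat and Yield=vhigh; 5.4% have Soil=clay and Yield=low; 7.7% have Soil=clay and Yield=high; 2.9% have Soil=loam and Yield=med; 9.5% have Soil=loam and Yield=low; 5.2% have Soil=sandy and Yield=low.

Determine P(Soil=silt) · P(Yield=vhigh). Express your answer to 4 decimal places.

0.0447

P(Soil=silt) = 0.078 + 0.011 + 0.017 + 0.070 = 0.176.
P(Yield=vhigh) = 0.032 + 0.015 + 0.040 + 0.070 + 0.097 = 0.254.
Product: 0.176 × 0.254 = 0.0447.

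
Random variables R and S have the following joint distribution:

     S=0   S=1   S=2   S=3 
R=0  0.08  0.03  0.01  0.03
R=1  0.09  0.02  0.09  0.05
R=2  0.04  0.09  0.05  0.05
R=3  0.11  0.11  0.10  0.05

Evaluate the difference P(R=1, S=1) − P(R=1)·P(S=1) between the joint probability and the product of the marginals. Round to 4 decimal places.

-0.0425

P(R=1) = 0.09 + 0.02 + 0.09 + 0.05 = 0.25.
P(S=1) = 0.03 + 0.02 + 0.09 + 0.11 = 0.25.
P(R=1, S=1) − P(R=1)P(S=1) = 0.02 − 0.25×0.25 = -0.0425.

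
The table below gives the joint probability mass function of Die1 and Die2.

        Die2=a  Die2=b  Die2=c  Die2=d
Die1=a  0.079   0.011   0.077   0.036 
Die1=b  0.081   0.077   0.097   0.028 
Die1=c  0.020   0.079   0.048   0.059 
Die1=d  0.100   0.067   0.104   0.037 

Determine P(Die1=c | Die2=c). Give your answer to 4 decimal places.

0.1472

P(Die2=c) = 0.077 + 0.097 + 0.048 + 0.104 = 0.326.
P(Die1=c | Die2=c) = 0.048/0.326 = 0.1472.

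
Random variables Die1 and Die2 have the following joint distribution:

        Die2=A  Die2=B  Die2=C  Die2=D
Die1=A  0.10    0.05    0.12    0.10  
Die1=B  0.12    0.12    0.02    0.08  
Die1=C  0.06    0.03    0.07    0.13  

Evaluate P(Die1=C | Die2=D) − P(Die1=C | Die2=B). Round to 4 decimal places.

0.2694

P(Die2=D) = 0.10 + 0.08 + 0.13 = 0.31; P(Die1=C | Die2=D) = 0.13/0.31 = 0.41935.
P(Die2=B) = 0.05 + 0.12 + 0.03 = 0.20; P(Die1=C | Die2=B) = 0.03/0.20 = 0.15000.
Difference = 0.2694.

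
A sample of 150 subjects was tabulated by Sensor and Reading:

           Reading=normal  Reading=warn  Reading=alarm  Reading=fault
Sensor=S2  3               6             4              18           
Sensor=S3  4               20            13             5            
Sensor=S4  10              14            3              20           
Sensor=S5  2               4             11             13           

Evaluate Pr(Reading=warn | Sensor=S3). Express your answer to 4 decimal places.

0.4762

Total with Sensor=S3: 4 + 20 + 13 + 5 = 42.
P(Reading=warn | Sensor=S3) = 20/42 = 0.4762.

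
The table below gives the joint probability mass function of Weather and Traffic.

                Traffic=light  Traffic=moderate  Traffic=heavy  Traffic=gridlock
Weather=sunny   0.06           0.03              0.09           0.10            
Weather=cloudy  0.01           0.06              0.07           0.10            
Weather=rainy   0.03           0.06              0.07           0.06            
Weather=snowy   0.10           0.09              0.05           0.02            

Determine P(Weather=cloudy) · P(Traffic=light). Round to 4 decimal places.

P(Weather=cloudy) = 0.01 + 0.06 + 0.07 + 0.10 = 0.24.
P(Traffic=light) = 0.06 + 0.01 + 0.03 + 0.10 = 0.20.
Product: 0.24 × 0.20 = 0.0480.

0.0480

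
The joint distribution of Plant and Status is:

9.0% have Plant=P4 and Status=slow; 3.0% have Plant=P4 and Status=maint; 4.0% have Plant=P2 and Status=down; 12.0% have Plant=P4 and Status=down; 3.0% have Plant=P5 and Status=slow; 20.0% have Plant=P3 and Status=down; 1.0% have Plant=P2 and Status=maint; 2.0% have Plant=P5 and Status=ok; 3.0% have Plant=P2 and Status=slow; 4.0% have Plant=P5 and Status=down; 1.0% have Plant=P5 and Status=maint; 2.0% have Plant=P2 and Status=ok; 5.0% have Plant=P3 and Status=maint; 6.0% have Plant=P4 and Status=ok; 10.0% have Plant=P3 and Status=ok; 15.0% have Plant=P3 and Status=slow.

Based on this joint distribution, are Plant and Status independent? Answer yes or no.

Every cell satisfies P(Plant,Status) = P(Plant)·P(Status). For instance P(Plant=P3) = 0.500, P(Status=maint) = 0.100, and 0.500×0.100 = 0.050 matches the joint entry. So Plant and Status are independent.

yes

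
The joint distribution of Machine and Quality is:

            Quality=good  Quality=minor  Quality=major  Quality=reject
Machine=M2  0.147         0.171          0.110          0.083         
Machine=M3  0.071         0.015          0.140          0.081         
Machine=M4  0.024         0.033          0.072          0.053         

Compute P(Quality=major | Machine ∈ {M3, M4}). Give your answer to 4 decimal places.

P(Machine=M3) = 0.071 + 0.015 + 0.140 + 0.081 = 0.307.
P(Machine=M4) = 0.024 + 0.033 + 0.072 + 0.053 = 0.182.
P(Machine ∈ {M3, M4}) = 0.307 + 0.182 = 0.489; P(Quality=major, Machine ∈ {M3, M4}) = 0.140 + 0.072 = 0.212.
P(Quality=major | Machine ∈ {M3, M4}) = 0.212/0.489 = 0.4335.

0.4335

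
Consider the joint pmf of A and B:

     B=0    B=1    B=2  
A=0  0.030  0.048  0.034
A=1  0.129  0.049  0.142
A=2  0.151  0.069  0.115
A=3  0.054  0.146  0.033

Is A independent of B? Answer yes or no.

P(A=3) = 0.233 and P(B=1) = 0.312, so their product is 0.07270, but P(A=3, B=1) = 0.146. Since these differ, A and B are not independent.

no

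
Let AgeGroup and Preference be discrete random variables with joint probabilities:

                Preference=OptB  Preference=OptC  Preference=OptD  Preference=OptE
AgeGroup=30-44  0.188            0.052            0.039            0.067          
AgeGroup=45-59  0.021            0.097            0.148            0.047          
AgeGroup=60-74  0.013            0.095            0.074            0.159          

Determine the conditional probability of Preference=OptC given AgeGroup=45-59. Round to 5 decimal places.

0.30990

P(AgeGroup=45-59) = 0.021 + 0.097 + 0.148 + 0.047 = 0.313.
P(Preference=OptC | AgeGroup=45-59) = 0.097/0.313 = 0.30990.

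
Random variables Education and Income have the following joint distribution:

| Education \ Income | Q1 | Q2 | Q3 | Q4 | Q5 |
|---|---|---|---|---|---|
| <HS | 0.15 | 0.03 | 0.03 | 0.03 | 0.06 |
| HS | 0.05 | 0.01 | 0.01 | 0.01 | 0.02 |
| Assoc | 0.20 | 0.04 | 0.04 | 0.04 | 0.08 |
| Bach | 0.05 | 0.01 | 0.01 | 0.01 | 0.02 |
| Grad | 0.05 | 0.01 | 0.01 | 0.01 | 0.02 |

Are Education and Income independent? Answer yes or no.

Every cell satisfies P(Education,Income) = P(Education)·P(Income). For instance P(Education=Assoc) = 0.40, P(Income=Q5) = 0.20, and 0.40×0.20 = 0.08 matches the joint entry. So Education and Income are independent.

yes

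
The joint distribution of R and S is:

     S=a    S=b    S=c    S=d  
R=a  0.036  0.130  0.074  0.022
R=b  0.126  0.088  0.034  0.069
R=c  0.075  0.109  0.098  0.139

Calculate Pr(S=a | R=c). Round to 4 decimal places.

P(R=c) = 0.075 + 0.109 + 0.098 + 0.139 = 0.421.
P(S=a | R=c) = 0.075/0.421 = 0.1781.

0.1781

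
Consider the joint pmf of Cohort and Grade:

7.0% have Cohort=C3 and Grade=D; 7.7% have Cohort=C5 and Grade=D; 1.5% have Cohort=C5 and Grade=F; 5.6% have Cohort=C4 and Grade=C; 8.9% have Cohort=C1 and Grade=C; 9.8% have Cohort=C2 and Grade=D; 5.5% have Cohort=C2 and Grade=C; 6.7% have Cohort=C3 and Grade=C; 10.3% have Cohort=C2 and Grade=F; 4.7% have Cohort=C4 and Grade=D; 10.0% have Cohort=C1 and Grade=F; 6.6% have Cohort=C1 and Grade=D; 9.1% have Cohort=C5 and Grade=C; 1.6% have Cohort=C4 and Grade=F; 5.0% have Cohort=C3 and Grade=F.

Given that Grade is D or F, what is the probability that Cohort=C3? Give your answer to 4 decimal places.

0.1869

P(Grade=D) = 0.066 + 0.098 + 0.070 + 0.047 + 0.077 = 0.358.
P(Grade=F) = 0.100 + 0.103 + 0.050 + 0.016 + 0.015 = 0.284.
P(Grade ∈ {D, F}) = 0.358 + 0.284 = 0.642; P(Cohort=C3, Grade ∈ {D, F}) = 0.070 + 0.050 = 0.120.
P(Cohort=C3 | Grade ∈ {D, F}) = 0.120/0.642 = 0.1869.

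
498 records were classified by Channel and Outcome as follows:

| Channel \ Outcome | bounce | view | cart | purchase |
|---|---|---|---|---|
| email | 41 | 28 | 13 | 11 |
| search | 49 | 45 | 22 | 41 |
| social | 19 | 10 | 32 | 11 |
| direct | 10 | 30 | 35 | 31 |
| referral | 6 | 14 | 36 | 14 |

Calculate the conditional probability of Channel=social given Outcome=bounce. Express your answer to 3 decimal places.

Total with Outcome=bounce: 41 + 49 + 19 + 10 + 6 = 125.
P(Channel=social | Outcome=bounce) = 19/125 = 0.152.

0.152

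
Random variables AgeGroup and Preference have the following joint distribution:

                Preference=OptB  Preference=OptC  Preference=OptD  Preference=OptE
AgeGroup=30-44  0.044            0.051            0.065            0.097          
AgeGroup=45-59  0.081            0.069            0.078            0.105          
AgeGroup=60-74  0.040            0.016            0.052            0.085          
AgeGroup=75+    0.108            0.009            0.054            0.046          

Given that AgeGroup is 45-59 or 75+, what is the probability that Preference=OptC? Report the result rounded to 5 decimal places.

0.14182

P(AgeGroup=45-59) = 0.081 + 0.069 + 0.078 + 0.105 = 0.333.
P(AgeGroup=75+) = 0.108 + 0.009 + 0.054 + 0.046 = 0.217.
P(AgeGroup ∈ {45-59, 75+}) = 0.333 + 0.217 = 0.550; P(Preference=OptC, AgeGroup ∈ {45-59, 75+}) = 0.069 + 0.009 = 0.078.
P(Preference=OptC | AgeGroup ∈ {45-59, 75+}) = 0.078/0.550 = 0.14182.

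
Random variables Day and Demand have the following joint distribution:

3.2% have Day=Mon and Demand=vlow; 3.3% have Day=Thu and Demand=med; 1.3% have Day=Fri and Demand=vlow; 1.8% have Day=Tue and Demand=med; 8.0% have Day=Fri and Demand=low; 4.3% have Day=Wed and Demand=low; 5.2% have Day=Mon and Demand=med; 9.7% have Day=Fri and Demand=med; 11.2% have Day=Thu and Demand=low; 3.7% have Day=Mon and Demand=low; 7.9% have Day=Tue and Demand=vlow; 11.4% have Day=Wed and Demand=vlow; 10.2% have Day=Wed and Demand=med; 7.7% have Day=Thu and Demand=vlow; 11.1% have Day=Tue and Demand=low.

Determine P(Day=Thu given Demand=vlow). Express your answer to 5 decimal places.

P(Demand=vlow) = 0.032 + 0.079 + 0.114 + 0.077 + 0.013 = 0.315.
P(Day=Thu | Demand=vlow) = 0.077/0.315 = 0.24444.

0.24444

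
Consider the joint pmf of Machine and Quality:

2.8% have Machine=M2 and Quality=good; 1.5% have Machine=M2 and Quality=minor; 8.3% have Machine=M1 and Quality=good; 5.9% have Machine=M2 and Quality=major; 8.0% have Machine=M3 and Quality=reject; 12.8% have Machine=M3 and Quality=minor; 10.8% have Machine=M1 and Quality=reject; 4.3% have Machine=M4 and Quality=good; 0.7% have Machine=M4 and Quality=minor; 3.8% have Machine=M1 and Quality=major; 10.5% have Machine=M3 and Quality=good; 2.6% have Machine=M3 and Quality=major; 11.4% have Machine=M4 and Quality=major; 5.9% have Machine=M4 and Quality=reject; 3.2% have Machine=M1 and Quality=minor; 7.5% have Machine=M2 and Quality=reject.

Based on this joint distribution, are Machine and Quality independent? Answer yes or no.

P(Machine=M3) = 0.339 and P(Quality=minor) = 0.182, so their product is 0.06170, but P(Machine=M3, Quality=minor) = 0.128. Since these differ, Machine and Quality are not independent.

no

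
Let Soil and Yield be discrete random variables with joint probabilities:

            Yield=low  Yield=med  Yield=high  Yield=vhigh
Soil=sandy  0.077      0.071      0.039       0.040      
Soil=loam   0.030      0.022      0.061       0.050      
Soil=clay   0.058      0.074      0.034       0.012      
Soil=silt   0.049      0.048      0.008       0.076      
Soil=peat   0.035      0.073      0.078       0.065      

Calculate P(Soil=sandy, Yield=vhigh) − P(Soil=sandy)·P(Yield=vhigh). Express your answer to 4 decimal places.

-0.0152

P(Soil=sandy) = 0.077 + 0.071 + 0.039 + 0.040 = 0.227.
P(Yield=vhigh) = 0.040 + 0.050 + 0.012 + 0.076 + 0.065 = 0.243.
P(Soil=sandy, Yield=vhigh) − P(Soil=sandy)P(Yield=vhigh) = 0.040 − 0.227×0.243 = -0.0152.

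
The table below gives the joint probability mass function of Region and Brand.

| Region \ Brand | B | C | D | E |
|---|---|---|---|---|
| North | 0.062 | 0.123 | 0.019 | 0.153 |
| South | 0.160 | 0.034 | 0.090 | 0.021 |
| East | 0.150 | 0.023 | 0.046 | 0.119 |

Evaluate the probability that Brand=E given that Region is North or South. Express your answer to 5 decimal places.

0.26284

P(Region=North) = 0.062 + 0.123 + 0.019 + 0.153 = 0.357.
P(Region=South) = 0.160 + 0.034 + 0.090 + 0.021 = 0.305.
P(Region ∈ {North, South}) = 0.357 + 0.305 = 0.662; P(Brand=E, Region ∈ {North, South}) = 0.153 + 0.021 = 0.174.
P(Brand=E | Region ∈ {North, South}) = 0.174/0.662 = 0.26284.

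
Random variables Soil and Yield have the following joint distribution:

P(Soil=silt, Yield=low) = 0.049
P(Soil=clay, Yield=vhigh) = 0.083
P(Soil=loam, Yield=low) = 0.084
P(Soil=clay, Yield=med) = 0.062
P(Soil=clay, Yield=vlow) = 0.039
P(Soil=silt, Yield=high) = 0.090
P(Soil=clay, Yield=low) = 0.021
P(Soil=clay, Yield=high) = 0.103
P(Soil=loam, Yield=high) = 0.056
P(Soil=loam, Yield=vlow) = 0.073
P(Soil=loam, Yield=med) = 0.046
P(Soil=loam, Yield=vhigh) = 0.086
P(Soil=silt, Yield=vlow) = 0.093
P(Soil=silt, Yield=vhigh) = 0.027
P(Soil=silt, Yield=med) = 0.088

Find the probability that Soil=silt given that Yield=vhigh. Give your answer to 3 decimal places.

0.138

P(Yield=vhigh) = 0.086 + 0.083 + 0.027 = 0.196.
P(Soil=silt | Yield=vhigh) = 0.027/0.196 = 0.138.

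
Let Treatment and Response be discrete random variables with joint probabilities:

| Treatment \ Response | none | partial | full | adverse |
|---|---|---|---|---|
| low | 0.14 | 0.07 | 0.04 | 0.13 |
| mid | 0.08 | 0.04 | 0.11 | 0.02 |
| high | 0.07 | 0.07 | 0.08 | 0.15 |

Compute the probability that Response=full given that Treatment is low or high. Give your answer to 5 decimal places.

P(Treatment=low) = 0.14 + 0.07 + 0.04 + 0.13 = 0.38.
P(Treatment=high) = 0.07 + 0.07 + 0.08 + 0.15 = 0.37.
P(Treatment ∈ {low, high}) = 0.38 + 0.37 = 0.75; P(Response=full, Treatment ∈ {low, high}) = 0.04 + 0.08 = 0.12.
P(Response=full | Treatment ∈ {low, high}) = 0.12/0.75 = 0.16000.

0.16000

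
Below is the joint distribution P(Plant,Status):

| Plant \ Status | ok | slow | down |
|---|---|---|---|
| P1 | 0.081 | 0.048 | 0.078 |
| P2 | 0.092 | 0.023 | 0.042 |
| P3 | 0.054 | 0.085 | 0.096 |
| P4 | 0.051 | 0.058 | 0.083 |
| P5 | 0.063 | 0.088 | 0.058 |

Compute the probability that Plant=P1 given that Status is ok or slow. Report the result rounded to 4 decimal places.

P(Status=ok) = 0.081 + 0.092 + 0.054 + 0.051 + 0.063 = 0.341.
P(Status=slow) = 0.048 + 0.023 + 0.085 + 0.058 + 0.088 = 0.302.
P(Status ∈ {ok, slow}) = 0.341 + 0.302 = 0.643; P(Plant=P1, Status ∈ {ok, slow}) = 0.081 + 0.048 = 0.129.
P(Plant=P1 | Status ∈ {ok, slow}) = 0.129/0.643 = 0.2006.

0.2006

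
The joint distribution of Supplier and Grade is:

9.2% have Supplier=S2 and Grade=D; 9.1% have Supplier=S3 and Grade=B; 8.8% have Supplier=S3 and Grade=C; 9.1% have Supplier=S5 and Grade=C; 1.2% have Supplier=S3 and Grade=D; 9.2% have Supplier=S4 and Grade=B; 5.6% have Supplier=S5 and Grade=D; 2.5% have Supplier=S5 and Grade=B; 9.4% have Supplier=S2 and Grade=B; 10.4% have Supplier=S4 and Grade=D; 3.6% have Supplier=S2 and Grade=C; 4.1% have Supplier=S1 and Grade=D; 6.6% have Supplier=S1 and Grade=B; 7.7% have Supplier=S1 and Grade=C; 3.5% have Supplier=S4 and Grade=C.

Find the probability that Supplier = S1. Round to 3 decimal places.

0.184

P(Supplier=S1) = 0.066 + 0.077 + 0.041 = 0.184.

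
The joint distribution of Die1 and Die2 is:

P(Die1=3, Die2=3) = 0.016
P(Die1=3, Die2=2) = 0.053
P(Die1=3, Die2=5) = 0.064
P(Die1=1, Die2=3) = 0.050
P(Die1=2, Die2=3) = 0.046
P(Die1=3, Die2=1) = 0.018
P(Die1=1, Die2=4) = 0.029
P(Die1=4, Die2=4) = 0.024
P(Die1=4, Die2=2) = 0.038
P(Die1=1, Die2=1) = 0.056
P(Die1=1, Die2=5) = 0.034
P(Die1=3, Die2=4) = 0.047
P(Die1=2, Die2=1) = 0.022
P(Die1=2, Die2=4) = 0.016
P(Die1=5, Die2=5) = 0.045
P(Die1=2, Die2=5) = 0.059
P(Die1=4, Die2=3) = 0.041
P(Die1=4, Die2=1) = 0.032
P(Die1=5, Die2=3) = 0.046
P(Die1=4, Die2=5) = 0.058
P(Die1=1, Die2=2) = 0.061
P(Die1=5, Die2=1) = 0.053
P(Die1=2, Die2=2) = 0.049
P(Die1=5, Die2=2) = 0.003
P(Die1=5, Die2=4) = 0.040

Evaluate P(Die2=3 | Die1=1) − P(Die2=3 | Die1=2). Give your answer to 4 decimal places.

P(Die1=1) = 0.056 + 0.061 + 0.050 + 0.029 + 0.034 = 0.230; P(Die2=3 | Die1=1) = 0.050/0.230 = 0.21739.
P(Die1=2) = 0.022 + 0.049 + 0.046 + 0.016 + 0.059 = 0.192; P(Die2=3 | Die1=2) = 0.046/0.192 = 0.23958.
Difference = -0.0222.

-0.0222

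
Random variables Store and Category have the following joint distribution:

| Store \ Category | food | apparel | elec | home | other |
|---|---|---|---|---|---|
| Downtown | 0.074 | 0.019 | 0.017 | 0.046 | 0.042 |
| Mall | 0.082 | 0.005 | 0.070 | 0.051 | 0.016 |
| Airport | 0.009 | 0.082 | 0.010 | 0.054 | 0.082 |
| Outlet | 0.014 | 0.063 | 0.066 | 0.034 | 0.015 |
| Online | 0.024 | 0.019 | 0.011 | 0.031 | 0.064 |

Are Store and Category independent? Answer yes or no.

P(Store=Airport) = 0.237 and P(Category=food) = 0.203, so their product is 0.04811, but P(Store=Airport, Category=food) = 0.009. Since these differ, Store and Category are not independent.

no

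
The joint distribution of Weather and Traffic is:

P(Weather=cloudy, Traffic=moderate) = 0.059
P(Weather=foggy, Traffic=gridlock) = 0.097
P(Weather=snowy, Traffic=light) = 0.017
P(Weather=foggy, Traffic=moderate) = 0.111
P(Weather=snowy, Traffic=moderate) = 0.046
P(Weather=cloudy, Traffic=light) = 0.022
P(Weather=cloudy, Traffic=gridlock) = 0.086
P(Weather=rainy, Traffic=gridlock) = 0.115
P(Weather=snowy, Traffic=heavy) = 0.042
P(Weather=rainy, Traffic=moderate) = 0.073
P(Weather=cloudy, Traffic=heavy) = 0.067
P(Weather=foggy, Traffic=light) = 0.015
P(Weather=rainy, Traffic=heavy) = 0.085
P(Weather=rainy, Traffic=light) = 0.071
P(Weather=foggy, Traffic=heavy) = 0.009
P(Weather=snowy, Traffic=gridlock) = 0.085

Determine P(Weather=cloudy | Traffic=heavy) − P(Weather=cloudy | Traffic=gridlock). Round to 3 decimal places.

P(Traffic=heavy) = 0.067 + 0.085 + 0.042 + 0.009 = 0.203; P(Weather=cloudy | Traffic=heavy) = 0.067/0.203 = 0.3300.
P(Traffic=gridlock) = 0.086 + 0.115 + 0.085 + 0.097 = 0.383; P(Weather=cloudy | Traffic=gridlock) = 0.086/0.383 = 0.2245.
Difference = 0.106.

0.106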